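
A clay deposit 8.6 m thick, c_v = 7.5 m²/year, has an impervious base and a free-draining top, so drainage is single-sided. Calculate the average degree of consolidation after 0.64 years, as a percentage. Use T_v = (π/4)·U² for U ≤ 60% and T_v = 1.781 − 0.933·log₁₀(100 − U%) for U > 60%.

U ≈ 28.7 %

Drainage path length: H_d = H = 8.6 m (single drainage).
T_v = c_v·t/H_d² = 7.5×0.64/8.6² = 0.0649.
T_v = 0.0649 corresponds to the U ≤ 60% branch:
U = √(4T_v/π) = 0.2875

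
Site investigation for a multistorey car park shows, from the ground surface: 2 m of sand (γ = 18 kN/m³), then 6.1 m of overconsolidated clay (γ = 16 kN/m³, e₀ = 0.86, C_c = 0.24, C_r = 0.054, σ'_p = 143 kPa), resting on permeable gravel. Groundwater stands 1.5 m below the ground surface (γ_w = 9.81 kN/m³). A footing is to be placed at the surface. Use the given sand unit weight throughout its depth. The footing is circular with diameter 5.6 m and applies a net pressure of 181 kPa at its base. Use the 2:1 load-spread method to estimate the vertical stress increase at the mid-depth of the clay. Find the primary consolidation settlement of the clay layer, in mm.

S_c ≈ 53.4 mm

Mid-depth of clay below the ground surface: z = 2 + 6.1/2 = 5.05 m.
Total vertical stress at mid-clay: σ_v = 18×2 + 16×3.05 = 84.8 kPa.
Pore pressure: u = 9.81×(5.05 − 1.5) = 34.825 kPa.
Initial effective stress: σ'_0 = σ_v − u = 84.8 − 34.825 = 49.975 kPa.
Stress increase at mid-clay by the 2:1 spreading method:
Δσ ≈ qD²/(D+z)² = 181×5.6²/(5.6+5.05)² = 50.044 kPa
Final effective stress: σ'_f = 49.975 + 50.044 = 100.02 kPa.
σ'_f = 100.02 ≤ σ'_p = 143 kPa, so the clay remains overconsolidated and only the recompression index applies:
S_c = C_r·H/(1+e₀)·log₁₀(σ'_f/σ'_0) = 0.054×6.1/1.86×log₁₀(100.02/49.975)
    = 0.1771 × 0.30133 = 0.05337 m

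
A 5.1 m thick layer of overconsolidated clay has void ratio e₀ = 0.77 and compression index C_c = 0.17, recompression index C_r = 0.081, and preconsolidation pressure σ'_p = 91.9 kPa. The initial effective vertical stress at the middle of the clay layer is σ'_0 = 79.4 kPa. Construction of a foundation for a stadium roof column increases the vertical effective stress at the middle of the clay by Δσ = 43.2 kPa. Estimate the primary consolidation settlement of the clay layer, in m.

S_c ≈ 0.0761 m

Final effective stress: σ'_f = 79.4 + 43.2 = 122.6 kPa.
σ'_f = 122.6 > σ'_p = 91.9 kPa, so the stress path crosses the preconsolidation pressure — recompression up to σ'_p, then virgin compression beyond:
S_c = H/(1+e₀)·[C_r·log₁₀(σ'_p/σ'_0) + C_c·log₁₀(σ'_f/σ'_p)]
    = 5.1/1.77 × [0.081×log₁₀(91.9/79.4) + 0.17×log₁₀(122.6/91.9)]
    = 2.8814 × [0.0051431 + 0.02128] = 0.07614 m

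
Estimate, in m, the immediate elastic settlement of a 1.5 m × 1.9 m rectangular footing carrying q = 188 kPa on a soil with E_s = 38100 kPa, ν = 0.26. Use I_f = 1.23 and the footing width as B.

Immediate (elastic) settlement: S_e = q·B·(1−ν²)/E_s · I_f.
S_e = 188 × 1.5 × (1 − 0.26²) / 38100 × 1.23
    = 188 × 1.5 × 0.9324 / 38100 × 1.23
    = 0.008489 m

S_e ≈ 0.00849 m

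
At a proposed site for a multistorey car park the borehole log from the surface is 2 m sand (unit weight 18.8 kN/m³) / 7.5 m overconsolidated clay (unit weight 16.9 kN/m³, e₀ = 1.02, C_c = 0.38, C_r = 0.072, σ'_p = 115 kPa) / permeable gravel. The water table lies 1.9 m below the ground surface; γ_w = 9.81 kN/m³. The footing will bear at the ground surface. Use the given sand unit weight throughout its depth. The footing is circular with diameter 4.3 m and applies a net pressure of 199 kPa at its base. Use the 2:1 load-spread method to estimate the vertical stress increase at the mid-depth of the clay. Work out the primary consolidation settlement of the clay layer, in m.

Mid-depth of clay below the ground surface: z = 2 + 7.5/2 = 5.75 m.
Total vertical stress at mid-clay: σ_v = 18.8×2 + 16.9×3.75 = 100.97 kPa.
Pore pressure: u = 9.81×(5.75 − 1.9) = 37.769 kPa.
Initial effective stress: σ'_0 = σ_v − u = 100.97 − 37.769 = 63.201 kPa.
Stress increase at mid-clay by the 2:1 spreading method:
Δσ ≈ qD²/(D+z)² = 199×4.3²/(4.3+5.75)² = 36.43 kPa
Final effective stress: σ'_f = 63.201 + 36.43 = 99.631 kPa.
σ'_f = 99.631 ≤ σ'_p = 115 kPa, so the clay remains overconsolidated and only the recompression index applies:
S_c = C_r·H/(1+e₀)·log₁₀(σ'_f/σ'_0) = 0.072×7.5/2.02×log₁₀(99.631/63.201)
    = 0.26733 × 0.19767 = 0.05284 m

S_c ≈ 0.0528 m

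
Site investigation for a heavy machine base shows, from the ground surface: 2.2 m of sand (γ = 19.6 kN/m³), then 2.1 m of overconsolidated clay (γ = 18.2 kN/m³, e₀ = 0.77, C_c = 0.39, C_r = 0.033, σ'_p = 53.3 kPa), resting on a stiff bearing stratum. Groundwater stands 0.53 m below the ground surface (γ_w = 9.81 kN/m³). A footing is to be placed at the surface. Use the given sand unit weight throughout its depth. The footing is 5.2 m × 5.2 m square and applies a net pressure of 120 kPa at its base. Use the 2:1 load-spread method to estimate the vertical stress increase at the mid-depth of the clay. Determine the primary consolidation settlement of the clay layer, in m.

Mid-depth of clay below the ground surface: z = 2.2 + 2.1/2 = 3.25 m.
Total vertical stress at mid-clay: σ_v = 19.6×2.2 + 18.2×1.05 = 62.23 kPa.
Pore pressure: u = 9.81×(3.25 − 0.53) = 26.683 kPa.
Initial effective stress: σ'_0 = σ_v − u = 62.23 − 26.683 = 35.547 kPa.
Stress increase at mid-clay by the 2:1 spreading method:
Δσ = qBL/((B+z)(L+z)) = 120×5.2×5.2/((5.2+3.25)(5.2+3.25)) = 45.444 kPa
Final effective stress: σ'_f = 35.547 + 45.444 = 80.991 kPa.
σ'_f = 80.991 > σ'_p = 53.3 kPa, so the stress path crosses the preconsolidation pressure — recompression up to σ'_p, then virgin compression beyond:
S_c = H/(1+e₀)·[C_r·log₁₀(σ'_p/σ'_0) + C_c·log₁₀(σ'_f/σ'_p)]
    = 2.1/1.77 × [0.033×log₁₀(53.3/35.547) + 0.39×log₁₀(80.991/53.3)]
    = 1.1864 × [0.0058055 + 0.070867] = 0.09096 m

S_c ≈ 0.091 m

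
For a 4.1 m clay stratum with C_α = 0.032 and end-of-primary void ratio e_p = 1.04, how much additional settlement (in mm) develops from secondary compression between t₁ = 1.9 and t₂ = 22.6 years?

Secondary compression: S_s = C_α·H/(1+e_p)·log₁₀(t₂/t₁)
S_s = 0.032×4.1/(1+1.04)×log₁₀(22.6/1.9)
    = 0.06431 × 1.075 = 0.06916 m

S_s ≈ 69.2 mm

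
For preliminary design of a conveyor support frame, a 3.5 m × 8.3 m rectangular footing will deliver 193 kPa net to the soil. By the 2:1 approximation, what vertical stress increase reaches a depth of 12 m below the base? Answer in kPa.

Δσ_z ≈ 17.8 kPa

By the 2:1 method the load spreads at 1 horizontal : 2 vertical, so at depth z the loaded area has grown by z in each plan dimension:
Δσ = qBL/((B+z)(L+z)) = 193×3.5×8.3/((3.5+12)(8.3+12)) = 17.819 kPa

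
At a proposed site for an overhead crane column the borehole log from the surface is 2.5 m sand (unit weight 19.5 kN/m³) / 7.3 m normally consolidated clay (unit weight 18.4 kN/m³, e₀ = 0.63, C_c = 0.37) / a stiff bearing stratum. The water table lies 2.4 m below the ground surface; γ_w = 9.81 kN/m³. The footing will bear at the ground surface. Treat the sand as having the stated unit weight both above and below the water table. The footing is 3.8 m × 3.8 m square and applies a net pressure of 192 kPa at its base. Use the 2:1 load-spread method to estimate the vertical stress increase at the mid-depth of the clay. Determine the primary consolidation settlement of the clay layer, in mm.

Mid-depth of clay below the ground surface: z = 2.5 + 7.3/2 = 6.15 m.
Total vertical stress at mid-clay: σ_v = 19.5×2.5 + 18.4×3.65 = 115.91 kPa.
Pore pressure: u = 9.81×(6.15 − 2.4) = 36.788 kPa.
Initial effective stress: σ'_0 = σ_v − u = 115.91 − 36.788 = 79.122 kPa.
Stress increase at mid-clay by the 2:1 spreading method:
Δσ = qBL/((B+z)(L+z)) = 192×3.8×3.8/((3.8+6.15)(3.8+6.15)) = 28.004 kPa
Final effective stress: σ'_f = σ'_0 + Δσ = 79.122 + 28.004 = 107.13 kPa.
Normally consolidated clay, so the full stress increment lies on the virgin compression line:
S_c = C_c·H/(1+e₀)·log₁₀(σ'_f/σ'_0) = 0.37×7.3/(1+0.63)×log₁₀(107.13/79.122)
    = 1.6571 × 0.13161 = 0.2181 m

S_c ≈ 218 mm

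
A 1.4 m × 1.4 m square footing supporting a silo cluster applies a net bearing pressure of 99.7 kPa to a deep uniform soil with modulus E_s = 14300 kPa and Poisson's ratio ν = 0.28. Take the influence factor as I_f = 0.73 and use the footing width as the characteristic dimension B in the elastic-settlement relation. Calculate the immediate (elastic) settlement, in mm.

S_e ≈ 6.57 mm

Immediate (elastic) settlement: S_e = q·B·(1−ν²)/E_s · I_f.
S_e = 99.7 × 1.4 × (1 − 0.28²) / 14300 × 0.73
    = 99.7 × 1.4 × 0.9216 / 14300 × 0.73
    = 0.006567 m = 6.567 mm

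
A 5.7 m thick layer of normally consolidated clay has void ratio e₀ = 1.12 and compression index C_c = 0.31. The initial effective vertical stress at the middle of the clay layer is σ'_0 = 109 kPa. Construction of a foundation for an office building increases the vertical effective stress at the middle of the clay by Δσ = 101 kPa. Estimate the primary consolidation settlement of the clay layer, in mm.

Final effective stress: σ'_f = σ'_0 + Δσ = 109 + 101 = 210 kPa.
Normally consolidated clay, so the full stress increment lies on the virgin compression line:
S_c = C_c·H/(1+e₀)·log₁₀(σ'_f/σ'_0) = 0.31×5.7/(1+1.12)×log₁₀(210/109)
    = 0.83349 × 0.28479 = 0.2374 m

S_c ≈ 237 mm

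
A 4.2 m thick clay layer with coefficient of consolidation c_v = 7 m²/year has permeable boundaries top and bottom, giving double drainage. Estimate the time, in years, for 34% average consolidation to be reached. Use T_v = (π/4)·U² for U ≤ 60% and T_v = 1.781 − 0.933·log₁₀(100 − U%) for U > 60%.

Drainage path length: H_d = H/2 = 2.1 m (double drainage).
U ≤ 60%: T_v = (π/4)·U² = (π/4)×0.34² = 0.090792.
t = T_v·H_d²/c_v = 0.090792×2.1²/7 = 0.0572 years.

t ≈ 0.0572 years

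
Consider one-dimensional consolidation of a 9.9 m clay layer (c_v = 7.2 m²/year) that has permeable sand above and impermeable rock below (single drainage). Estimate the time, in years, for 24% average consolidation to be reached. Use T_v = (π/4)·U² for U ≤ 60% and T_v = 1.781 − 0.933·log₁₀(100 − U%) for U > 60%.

t ≈ 0.616 years

Drainage path length: H_d = H = 9.9 m (single drainage).
U ≤ 60%: T_v = (π/4)·U² = (π/4)×0.24² = 0.045239.
t = T_v·H_d²/c_v = 0.045239×9.9²/7.2 = 0.6158 years.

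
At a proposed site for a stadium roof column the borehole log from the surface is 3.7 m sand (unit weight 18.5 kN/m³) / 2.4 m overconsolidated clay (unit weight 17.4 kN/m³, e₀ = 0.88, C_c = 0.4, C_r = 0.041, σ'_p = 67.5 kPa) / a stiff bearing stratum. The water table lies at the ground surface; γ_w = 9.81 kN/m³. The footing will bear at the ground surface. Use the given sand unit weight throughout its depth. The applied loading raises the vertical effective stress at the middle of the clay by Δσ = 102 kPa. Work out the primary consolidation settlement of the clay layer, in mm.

Mid-depth of clay below the ground surface: z = 3.7 + 2.4/2 = 4.9 m.
Total vertical stress at mid-clay: σ_v = 18.5×3.7 + 17.4×1.2 = 89.33 kPa.
Pore pressure: u = 9.81×(4.9 − 0) = 48.069 kPa.
Initial effective stress: σ'_0 = σ_v − u = 89.33 − 48.069 = 41.261 kPa.
Final effective stress: σ'_f = 41.261 + 102 = 143.26 kPa.
σ'_f = 143.26 > σ'_p = 67.5 kPa, so the stress path crosses the preconsolidation pressure — recompression up to σ'_p, then virgin compression beyond:
S_c = H/(1+e₀)·[C_r·log₁₀(σ'_p/σ'_0) + C_c·log₁₀(σ'_f/σ'_p)]
    = 2.4/1.88 × [0.041×log₁₀(67.5/41.261) + 0.4×log₁₀(143.26/67.5)]
    = 1.2766 × [0.0087643 + 0.13073] = 0.1781 m

S_c ≈ 178 mm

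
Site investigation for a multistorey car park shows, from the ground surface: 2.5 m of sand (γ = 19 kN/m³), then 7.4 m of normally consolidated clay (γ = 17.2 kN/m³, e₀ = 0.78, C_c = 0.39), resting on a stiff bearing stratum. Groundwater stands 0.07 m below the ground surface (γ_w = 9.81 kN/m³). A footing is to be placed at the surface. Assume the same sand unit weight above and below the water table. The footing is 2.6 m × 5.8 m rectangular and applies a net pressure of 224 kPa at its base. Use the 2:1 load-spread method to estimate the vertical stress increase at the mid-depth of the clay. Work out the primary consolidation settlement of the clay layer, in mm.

Mid-depth of clay below the ground surface: z = 2.5 + 7.4/2 = 6.2 m.
Total vertical stress at mid-clay: σ_v = 19×2.5 + 17.2×3.7 = 111.14 kPa.
Pore pressure: u = 9.81×(6.2 − 0.07) = 60.135 kPa.
Initial effective stress: σ'_0 = σ_v − u = 111.14 − 60.135 = 51.005 kPa.
Stress increase at mid-clay by the 2:1 spreading method:
Δσ = qBL/((B+z)(L+z)) = 224×2.6×5.8/((2.6+6.2)(5.8+6.2)) = 31.988 kPa
Final effective stress: σ'_f = σ'_0 + Δσ = 51.005 + 31.988 = 82.993 kPa.
Normally consolidated clay, so the full stress increment lies on the virgin compression line:
S_c = C_c·H/(1+e₀)·log₁₀(σ'_f/σ'_0) = 0.39×7.4/(1+0.78)×log₁₀(82.993/51.005)
    = 1.6213 × 0.21143 = 0.3428 m

S_c ≈ 343 mm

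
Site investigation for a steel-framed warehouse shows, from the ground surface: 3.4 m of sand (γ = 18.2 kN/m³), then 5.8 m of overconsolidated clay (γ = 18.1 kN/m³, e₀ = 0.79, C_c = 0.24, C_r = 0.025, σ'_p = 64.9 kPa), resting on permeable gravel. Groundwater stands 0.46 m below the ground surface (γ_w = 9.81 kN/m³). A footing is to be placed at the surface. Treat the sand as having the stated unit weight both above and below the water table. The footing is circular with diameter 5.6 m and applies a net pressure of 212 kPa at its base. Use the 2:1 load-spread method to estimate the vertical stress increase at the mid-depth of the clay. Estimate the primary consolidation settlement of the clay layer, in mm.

S_c ≈ 164 mm

Mid-depth of clay below the ground surface: z = 3.4 + 5.8/2 = 6.3 m.
Total vertical stress at mid-clay: σ_v = 18.2×3.4 + 18.1×2.9 = 114.37 kPa.
Pore pressure: u = 9.81×(6.3 − 0.46) = 57.29 kPa.
Initial effective stress: σ'_0 = σ_v − u = 114.37 − 57.29 = 57.08 kPa.
Stress increase at mid-clay by the 2:1 spreading method:
Δσ ≈ qD²/(D+z)² = 212×5.6²/(5.6+6.3)² = 46.948 kPa
Final effective stress: σ'_f = 57.08 + 46.948 = 104.03 kPa.
σ'_f = 104.03 > σ'_p = 64.9 kPa, so the stress path crosses the preconsolidation pressure — recompression up to σ'_p, then virgin compression beyond:
S_c = H/(1+e₀)·[C_r·log₁₀(σ'_p/σ'_0) + C_c·log₁₀(σ'_f/σ'_p)]
    = 5.8/1.79 × [0.025×log₁₀(64.9/57.08) + 0.24×log₁₀(104.03/64.9)]
    = 3.2402 × [0.001394 + 0.049179] = 0.1639 m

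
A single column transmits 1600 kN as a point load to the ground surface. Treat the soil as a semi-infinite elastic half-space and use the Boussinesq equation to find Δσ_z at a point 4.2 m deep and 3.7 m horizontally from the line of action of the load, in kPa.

Boussinesq vertical stress below a point load on an elastic half-space:
Δσ_z = 3P/(2πz²) · [1 + (r/z)²]^(−5/2)
r/z = 3.7/4.2 = 0.88095; [1+(r/z)²]^(−5/2) = 0.23787.
Δσ_z = 3×1600/(2π×4.2²) × 0.23787 = 43.307 × 0.23787 = 10.3 kPa

Δσ_z ≈ 10.3 kPa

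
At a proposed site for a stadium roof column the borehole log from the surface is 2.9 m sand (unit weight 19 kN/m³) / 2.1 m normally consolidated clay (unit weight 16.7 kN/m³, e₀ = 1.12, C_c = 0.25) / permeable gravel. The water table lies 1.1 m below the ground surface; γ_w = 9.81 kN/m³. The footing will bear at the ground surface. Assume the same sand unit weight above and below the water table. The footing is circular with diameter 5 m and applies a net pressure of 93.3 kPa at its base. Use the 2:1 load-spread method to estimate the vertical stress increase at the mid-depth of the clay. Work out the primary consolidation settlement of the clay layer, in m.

Mid-depth of clay below the ground surface: z = 2.9 + 2.1/2 = 3.95 m.
Total vertical stress at mid-clay: σ_v = 19×2.9 + 16.7×1.05 = 72.635 kPa.
Pore pressure: u = 9.81×(3.95 − 1.1) = 27.959 kPa.
Initial effective stress: σ'_0 = σ_v − u = 72.635 − 27.959 = 44.676 kPa.
Stress increase at mid-clay by the 2:1 spreading method:
Δσ ≈ qD²/(D+z)² = 93.3×5²/(5+3.95)² = 29.119 kPa
Final effective stress: σ'_f = σ'_0 + Δσ = 44.676 + 29.119 = 73.795 kPa.
Normally consolidated clay, so the full stress increment lies on the virgin compression line:
S_c = C_c·H/(1+e₀)·log₁₀(σ'_f/σ'_0) = 0.25×2.1/(1+1.12)×log₁₀(73.795/44.676)
    = 0.24764 × 0.21795 = 0.05397 m

S_c ≈ 0.054 m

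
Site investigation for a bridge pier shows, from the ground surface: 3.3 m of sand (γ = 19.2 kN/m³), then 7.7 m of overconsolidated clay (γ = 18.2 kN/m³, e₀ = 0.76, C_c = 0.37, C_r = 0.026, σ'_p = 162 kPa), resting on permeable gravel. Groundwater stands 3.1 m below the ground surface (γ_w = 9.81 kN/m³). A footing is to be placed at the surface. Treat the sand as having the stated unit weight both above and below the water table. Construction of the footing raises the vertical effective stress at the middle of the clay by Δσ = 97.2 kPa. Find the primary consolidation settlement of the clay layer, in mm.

S_c ≈ 142 mm

Mid-depth of clay below the ground surface: z = 3.3 + 7.7/2 = 7.15 m.
Total vertical stress at mid-clay: σ_v = 19.2×3.3 + 18.2×3.85 = 133.43 kPa.
Pore pressure: u = 9.81×(7.15 − 3.1) = 39.73 kPa.
Initial effective stress: σ'_0 = σ_v − u = 133.43 − 39.73 = 93.7 kPa.
Final effective stress: σ'_f = 93.7 + 97.2 = 190.9 kPa.
σ'_f = 190.9 > σ'_p = 162 kPa, so the stress path crosses the preconsolidation pressure — recompression up to σ'_p, then virgin compression beyond:
S_c = H/(1+e₀)·[C_r·log₁₀(σ'_p/σ'_0) + C_c·log₁₀(σ'_f/σ'_p)]
    = 7.7/1.76 × [0.026×log₁₀(162/93.7) + 0.37×log₁₀(190.9/162)]
    = 4.375 × [0.0061822 + 0.026378] = 0.1425 m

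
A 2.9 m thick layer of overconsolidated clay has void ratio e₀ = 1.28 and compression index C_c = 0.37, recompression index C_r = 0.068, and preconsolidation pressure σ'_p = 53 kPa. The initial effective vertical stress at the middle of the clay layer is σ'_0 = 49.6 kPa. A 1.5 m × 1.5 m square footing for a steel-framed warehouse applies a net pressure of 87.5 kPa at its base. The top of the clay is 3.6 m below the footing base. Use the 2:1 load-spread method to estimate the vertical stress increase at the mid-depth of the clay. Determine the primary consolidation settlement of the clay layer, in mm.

Mid-depth of clay below the footing base: z = 3.6 + 2.9/2 = 5.05 m.
Stress increase at mid-clay by the 2:1 spreading method:
Δσ = qBL/((B+z)(L+z)) = 87.5×1.5×1.5/((1.5+5.05)(1.5+5.05)) = 4.5889 kPa
Final effective stress: σ'_f = 49.6 + 4.5889 = 54.189 kPa.
σ'_f = 54.189 > σ'_p = 53 kPa, so the stress path crosses the preconsolidation pressure — recompression up to σ'_p, then virgin compression beyond:
S_c = H/(1+e₀)·[C_r·log₁₀(σ'_p/σ'_0) + C_c·log₁₀(σ'_f/σ'_p)]
    = 2.9/2.28 × [0.068×log₁₀(53/49.6) + 0.37×log₁₀(54.189/53)]
    = 1.2719 × [0.001958 + 0.003565] = 0.007025 m

S_c ≈ 7.02 mm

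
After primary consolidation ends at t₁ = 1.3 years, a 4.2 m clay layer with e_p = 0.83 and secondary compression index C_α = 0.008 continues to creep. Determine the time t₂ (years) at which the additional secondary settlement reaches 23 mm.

S_s = C_α·H/(1+e_p)·log₁₀(t₂/t₁) ⇒ log₁₀(t₂/t₁) = S_s·(1+e_p)/(C_α·H).
log₁₀(t₂/t₁) = 0.023 × (1+0.83) / (0.008×4.2) = 1.253
t₂ = t₁ × 10^1.253 = 1.3 × 17.89 = 23.26 years

t₂ ≈ 23.3 years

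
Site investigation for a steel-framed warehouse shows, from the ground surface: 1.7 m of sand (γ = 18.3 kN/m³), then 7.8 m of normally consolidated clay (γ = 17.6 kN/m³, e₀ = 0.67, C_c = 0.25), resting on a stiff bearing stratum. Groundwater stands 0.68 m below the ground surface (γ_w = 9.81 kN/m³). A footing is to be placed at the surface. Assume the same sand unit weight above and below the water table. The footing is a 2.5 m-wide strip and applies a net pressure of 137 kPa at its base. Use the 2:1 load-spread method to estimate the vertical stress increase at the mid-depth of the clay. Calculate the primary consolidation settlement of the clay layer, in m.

S_c ≈ 0.304 m

Mid-depth of clay below the ground surface: z = 1.7 + 7.8/2 = 5.6 m.
Total vertical stress at mid-clay: σ_v = 18.3×1.7 + 17.6×3.9 = 99.75 kPa.
Pore pressure: u = 9.81×(5.6 − 0.68) = 48.265 kPa.
Initial effective stress: σ'_0 = σ_v − u = 99.75 − 48.265 = 51.485 kPa.
Stress increase at mid-clay by the 2:1 spreading method:
Δσ = qB/(B+z) = 137×2.5/(2.5+5.6) = 42.284 kPa
Final effective stress: σ'_f = σ'_0 + Δσ = 51.485 + 42.284 = 93.769 kPa.
Normally consolidated clay, so the full stress increment lies on the virgin compression line:
S_c = C_c·H/(1+e₀)·log₁₀(σ'_f/σ'_0) = 0.25×7.8/(1+0.67)×log₁₀(93.769/51.485)
    = 1.1677 × 0.26038 = 0.304 m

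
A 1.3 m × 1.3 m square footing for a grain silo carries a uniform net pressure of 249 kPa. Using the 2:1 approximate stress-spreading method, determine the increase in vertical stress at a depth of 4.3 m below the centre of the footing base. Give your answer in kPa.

By the 2:1 method the load spreads at 1 horizontal : 2 vertical, so at depth z the loaded area has grown by z in each plan dimension:
Δσ = qBL/((B+z)(L+z)) = 249×1.3×1.3/((1.3+4.3)(1.3+4.3)) = 13.419 kPa

Δσ_z ≈ 13.4 kPa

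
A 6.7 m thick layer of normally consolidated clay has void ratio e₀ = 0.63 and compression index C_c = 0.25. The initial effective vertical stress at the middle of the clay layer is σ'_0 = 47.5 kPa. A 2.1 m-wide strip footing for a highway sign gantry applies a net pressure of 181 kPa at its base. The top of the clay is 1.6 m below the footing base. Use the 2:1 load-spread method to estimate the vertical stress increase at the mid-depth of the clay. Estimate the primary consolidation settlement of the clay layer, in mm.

Mid-depth of clay below the footing base: z = 1.6 + 6.7/2 = 4.95 m.
Stress increase at mid-clay by the 2:1 spreading method:
Δσ = qB/(B+z) = 181×2.1/(2.1+4.95) = 53.915 kPa
Final effective stress: σ'_f = σ'_0 + Δσ = 47.5 + 53.915 = 101.41 kPa.
Normally consolidated clay, so the full stress increment lies on the virgin compression line:
S_c = C_c·H/(1+e₀)·log₁₀(σ'_f/σ'_0) = 0.25×6.7/(1+0.63)×log₁₀(101.41/47.5)
    = 1.0276 × 0.32939 = 0.3385 m

S_c ≈ 338 mm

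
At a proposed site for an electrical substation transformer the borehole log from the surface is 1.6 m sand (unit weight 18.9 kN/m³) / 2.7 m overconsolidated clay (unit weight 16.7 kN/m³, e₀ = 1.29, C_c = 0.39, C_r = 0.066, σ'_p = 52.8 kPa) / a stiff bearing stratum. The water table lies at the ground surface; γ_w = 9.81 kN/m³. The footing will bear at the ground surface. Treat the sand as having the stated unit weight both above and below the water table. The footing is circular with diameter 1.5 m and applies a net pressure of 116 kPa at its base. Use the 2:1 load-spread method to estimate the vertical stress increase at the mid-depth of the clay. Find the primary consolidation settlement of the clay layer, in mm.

S_c ≈ 14.9 mm

Mid-depth of clay below the ground surface: z = 1.6 + 2.7/2 = 2.95 m.
Total vertical stress at mid-clay: σ_v = 18.9×1.6 + 16.7×1.35 = 52.785 kPa.
Pore pressure: u = 9.81×(2.95 − 0) = 28.94 kPa.
Initial effective stress: σ'_0 = σ_v − u = 52.785 − 28.94 = 23.845 kPa.
Stress increase at mid-clay by the 2:1 spreading method:
Δσ ≈ qD²/(D+z)² = 116×1.5²/(1.5+2.95)² = 13.18 kPa
Final effective stress: σ'_f = 23.845 + 13.18 = 37.025 kPa.
σ'_f = 37.025 ≤ σ'_p = 52.8 kPa, so the clay remains overconsolidated and only the recompression index applies:
S_c = C_r·H/(1+e₀)·log₁₀(σ'_f/σ'_0) = 0.066×2.7/2.29×log₁₀(37.025/23.845)
    = 0.077814 × 0.1911 = 0.01487 m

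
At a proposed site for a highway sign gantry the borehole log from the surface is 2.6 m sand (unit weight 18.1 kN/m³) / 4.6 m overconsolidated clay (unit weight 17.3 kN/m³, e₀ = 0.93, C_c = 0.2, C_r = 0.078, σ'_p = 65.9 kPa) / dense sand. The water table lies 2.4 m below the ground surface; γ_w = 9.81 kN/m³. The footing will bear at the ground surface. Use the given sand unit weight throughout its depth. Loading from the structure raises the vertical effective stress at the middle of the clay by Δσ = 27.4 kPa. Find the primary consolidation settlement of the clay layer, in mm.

Mid-depth of clay below the ground surface: z = 2.6 + 4.6/2 = 4.9 m.
Total vertical stress at mid-clay: σ_v = 18.1×2.6 + 17.3×2.3 = 86.85 kPa.
Pore pressure: u = 9.81×(4.9 − 2.4) = 24.525 kPa.
Initial effective stress: σ'_0 = σ_v − u = 86.85 − 24.525 = 62.325 kPa.
Final effective stress: σ'_f = 62.325 + 27.4 = 89.725 kPa.
σ'_f = 89.725 > σ'_p = 65.9 kPa, so the stress path crosses the preconsolidation pressure — recompression up to σ'_p, then virgin compression beyond:
S_c = H/(1+e₀)·[C_r·log₁₀(σ'_p/σ'_0) + C_c·log₁₀(σ'_f/σ'_p)]
    = 4.6/1.93 × [0.078×log₁₀(65.9/62.325) + 0.2×log₁₀(89.725/65.9)]
    = 2.3834 × [0.0018894 + 0.026806] = 0.06839 m

S_c ≈ 68.4 mm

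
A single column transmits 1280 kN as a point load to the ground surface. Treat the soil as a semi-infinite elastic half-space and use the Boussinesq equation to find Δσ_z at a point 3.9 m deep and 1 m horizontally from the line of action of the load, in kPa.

Boussinesq vertical stress below a point load on an elastic half-space:
Δσ_z = 3P/(2πz²) · [1 + (r/z)²]^(−5/2)
r/z = 1/3.9 = 0.25641; [1+(r/z)²]^(−5/2) = 0.85284.
Δσ_z = 3×1280/(2π×3.9²) × 0.85284 = 40.181 × 0.85284 = 34.27 kPa

Δσ_z ≈ 34.3 kPa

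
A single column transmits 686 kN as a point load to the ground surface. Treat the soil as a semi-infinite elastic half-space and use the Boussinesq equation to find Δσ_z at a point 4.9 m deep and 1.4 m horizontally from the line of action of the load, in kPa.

Δσ_z ≈ 11.2 kPa

Boussinesq vertical stress below a point load on an elastic half-space:
Δσ_z = 3P/(2πz²) · [1 + (r/z)²]^(−5/2)
r/z = 1.4/4.9 = 0.28571; [1+(r/z)²]^(−5/2) = 0.82187.
Δσ_z = 3×686/(2π×4.9²) × 0.82187 = 13.642 × 0.82187 = 11.21 kPa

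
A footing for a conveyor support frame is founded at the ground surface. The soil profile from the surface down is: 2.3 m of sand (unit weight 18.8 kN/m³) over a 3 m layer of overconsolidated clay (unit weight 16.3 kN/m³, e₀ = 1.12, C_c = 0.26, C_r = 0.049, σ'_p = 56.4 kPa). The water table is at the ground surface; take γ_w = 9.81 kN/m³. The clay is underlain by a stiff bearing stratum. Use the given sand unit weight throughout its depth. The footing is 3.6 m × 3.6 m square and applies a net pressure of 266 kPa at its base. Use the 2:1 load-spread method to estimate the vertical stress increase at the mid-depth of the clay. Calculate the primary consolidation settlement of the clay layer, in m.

S_c ≈ 0.0991 m

Mid-depth of clay below the ground surface: z = 2.3 + 3/2 = 3.8 m.
Total vertical stress at mid-clay: σ_v = 18.8×2.3 + 16.3×1.5 = 67.69 kPa.
Pore pressure: u = 9.81×(3.8 − 0) = 37.278 kPa.
Initial effective stress: σ'_0 = σ_v − u = 67.69 − 37.278 = 30.412 kPa.
Stress increase at mid-clay by the 2:1 spreading method:
Δσ = qBL/((B+z)(L+z)) = 266×3.6×3.6/((3.6+3.8)(3.6+3.8)) = 62.954 kPa
Final effective stress: σ'_f = 30.412 + 62.954 = 93.366 kPa.
σ'_f = 93.366 > σ'_p = 56.4 kPa, so the stress path crosses the preconsolidation pressure — recompression up to σ'_p, then virgin compression beyond:
S_c = H/(1+e₀)·[C_r·log₁₀(σ'_p/σ'_0) + C_c·log₁₀(σ'_f/σ'_p)]
    = 3/2.12 × [0.049×log₁₀(56.4/30.412) + 0.26×log₁₀(93.366/56.4)]
    = 1.4151 × [0.013143 + 0.056917] = 0.09914 m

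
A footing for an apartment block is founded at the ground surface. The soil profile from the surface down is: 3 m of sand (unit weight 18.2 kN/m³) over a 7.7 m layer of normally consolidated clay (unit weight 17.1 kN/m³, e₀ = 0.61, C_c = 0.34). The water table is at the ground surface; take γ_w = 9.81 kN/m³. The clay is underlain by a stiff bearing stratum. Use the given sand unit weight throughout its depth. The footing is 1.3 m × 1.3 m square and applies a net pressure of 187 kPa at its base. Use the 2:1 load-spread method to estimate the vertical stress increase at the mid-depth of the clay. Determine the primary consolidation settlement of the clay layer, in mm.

S_c ≈ 60.4 mm

Mid-depth of clay below the ground surface: z = 3 + 7.7/2 = 6.85 m.
Total vertical stress at mid-clay: σ_v = 18.2×3 + 17.1×3.85 = 120.44 kPa.
Pore pressure: u = 9.81×(6.85 − 0) = 67.198 kPa.
Initial effective stress: σ'_0 = σ_v − u = 120.44 − 67.198 = 53.242 kPa.
Stress increase at mid-clay by the 2:1 spreading method:
Δσ = qBL/((B+z)(L+z)) = 187×1.3×1.3/((1.3+6.85)(1.3+6.85)) = 4.7579 kPa
Final effective stress: σ'_f = σ'_0 + Δσ = 53.242 + 4.7579 = 58 kPa.
Normally consolidated clay, so the full stress increment lies on the virgin compression line:
S_c = C_c·H/(1+e₀)·log₁₀(σ'_f/σ'_0) = 0.34×7.7/(1+0.61)×log₁₀(58/53.242)
    = 1.6261 × 0.037174 = 0.06045 m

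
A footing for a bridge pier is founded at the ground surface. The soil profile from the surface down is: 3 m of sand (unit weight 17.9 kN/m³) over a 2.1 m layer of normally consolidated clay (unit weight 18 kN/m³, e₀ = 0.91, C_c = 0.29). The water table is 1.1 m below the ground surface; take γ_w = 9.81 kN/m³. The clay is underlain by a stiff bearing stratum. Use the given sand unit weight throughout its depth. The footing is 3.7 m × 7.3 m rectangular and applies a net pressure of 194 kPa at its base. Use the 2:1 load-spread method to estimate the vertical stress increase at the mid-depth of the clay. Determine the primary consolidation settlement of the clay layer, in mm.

S_c ≈ 119 mm

Mid-depth of clay below the ground surface: z = 3 + 2.1/2 = 4.05 m.
Total vertical stress at mid-clay: σ_v = 17.9×3 + 18×1.05 = 72.6 kPa.
Pore pressure: u = 9.81×(4.05 − 1.1) = 28.94 kPa.
Initial effective stress: σ'_0 = σ_v − u = 72.6 − 28.94 = 43.66 kPa.
Stress increase at mid-clay by the 2:1 spreading method:
Δσ = qBL/((B+z)(L+z)) = 194×3.7×7.3/((3.7+4.05)(7.3+4.05)) = 59.57 kPa
Final effective stress: σ'_f = σ'_0 + Δσ = 43.66 + 59.57 = 103.23 kPa.
Normally consolidated clay, so the full stress increment lies on the virgin compression line:
S_c = C_c·H/(1+e₀)·log₁₀(σ'_f/σ'_0) = 0.29×2.1/(1+0.91)×log₁₀(103.23/43.66)
    = 0.31885 × 0.37372 = 0.1192 m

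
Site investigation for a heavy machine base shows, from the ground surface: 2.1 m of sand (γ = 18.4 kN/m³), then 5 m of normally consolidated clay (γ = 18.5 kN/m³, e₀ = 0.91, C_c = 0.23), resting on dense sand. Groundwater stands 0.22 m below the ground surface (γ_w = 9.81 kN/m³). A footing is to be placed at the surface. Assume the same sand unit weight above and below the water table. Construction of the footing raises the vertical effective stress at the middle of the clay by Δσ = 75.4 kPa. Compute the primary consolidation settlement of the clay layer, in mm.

Mid-depth of clay below the ground surface: z = 2.1 + 5/2 = 4.6 m.
Total vertical stress at mid-clay: σ_v = 18.4×2.1 + 18.5×2.5 = 84.89 kPa.
Pore pressure: u = 9.81×(4.6 − 0.22) = 42.968 kPa.
Initial effective stress: σ'_0 = σ_v − u = 84.89 − 42.968 = 41.922 kPa.
Final effective stress: σ'_f = σ'_0 + Δσ = 41.922 + 75.4 = 117.32 kPa.
Normally consolidated clay, so the full stress increment lies on the virgin compression line:
S_c = C_c·H/(1+e₀)·log₁₀(σ'_f/σ'_0) = 0.23×5/(1+0.91)×log₁₀(117.32/41.922)
    = 0.60209 × 0.44693 = 0.2691 m

S_c ≈ 269 mm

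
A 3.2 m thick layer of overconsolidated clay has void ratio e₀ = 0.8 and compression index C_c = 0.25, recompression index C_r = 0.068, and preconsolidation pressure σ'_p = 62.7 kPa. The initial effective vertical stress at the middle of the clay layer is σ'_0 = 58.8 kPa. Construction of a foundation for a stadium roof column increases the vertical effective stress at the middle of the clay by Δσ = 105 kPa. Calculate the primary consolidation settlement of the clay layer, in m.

Final effective stress: σ'_f = 58.8 + 105 = 163.8 kPa.
σ'_f = 163.8 > σ'_p = 62.7 kPa, so the stress path crosses the preconsolidation pressure — recompression up to σ'_p, then virgin compression beyond:
S_c = H/(1+e₀)·[C_r·log₁₀(σ'_p/σ'_0) + C_c·log₁₀(σ'_f/σ'_p)]
    = 3.2/1.8 × [0.068×log₁₀(62.7/58.8) + 0.25×log₁₀(163.8/62.7)]
    = 1.7778 × [0.0018965 + 0.10426] = 0.1887 m

S_c ≈ 0.189 m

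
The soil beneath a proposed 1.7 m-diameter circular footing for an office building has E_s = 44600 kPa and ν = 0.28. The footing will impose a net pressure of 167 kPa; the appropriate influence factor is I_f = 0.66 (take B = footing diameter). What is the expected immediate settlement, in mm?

Immediate (elastic) settlement: S_e = q·B·(1−ν²)/E_s · I_f.
S_e = 167 × 1.7 × (1 − 0.28²) / 44600 × 0.66
    = 167 × 1.7 × 0.9216 / 44600 × 0.66
    = 0.003872 m = 3.872 mm

S_e ≈ 3.87 mm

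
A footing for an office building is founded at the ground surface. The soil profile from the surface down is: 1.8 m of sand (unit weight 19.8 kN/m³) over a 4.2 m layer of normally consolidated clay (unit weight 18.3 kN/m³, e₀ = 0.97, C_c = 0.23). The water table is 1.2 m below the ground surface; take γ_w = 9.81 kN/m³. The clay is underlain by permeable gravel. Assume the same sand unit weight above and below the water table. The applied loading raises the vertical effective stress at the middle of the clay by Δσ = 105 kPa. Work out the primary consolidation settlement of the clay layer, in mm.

S_c ≈ 248 mm

Mid-depth of clay below the ground surface: z = 1.8 + 4.2/2 = 3.9 m.
Total vertical stress at mid-clay: σ_v = 19.8×1.8 + 18.3×2.1 = 74.07 kPa.
Pore pressure: u = 9.81×(3.9 − 1.2) = 26.487 kPa.
Initial effective stress: σ'_0 = σ_v − u = 74.07 − 26.487 = 47.583 kPa.
Final effective stress: σ'_f = σ'_0 + Δσ = 47.583 + 105 = 152.58 kPa.
Normally consolidated clay, so the full stress increment lies on the virgin compression line:
S_c = C_c·H/(1+e₀)·log₁₀(σ'_f/σ'_0) = 0.23×4.2/(1+0.97)×log₁₀(152.58/47.583)
    = 0.49036 × 0.50605 = 0.2481 m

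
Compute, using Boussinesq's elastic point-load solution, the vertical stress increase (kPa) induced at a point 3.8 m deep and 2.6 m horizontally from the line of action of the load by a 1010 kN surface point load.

Boussinesq vertical stress below a point load on an elastic half-space:
Δσ_z = 3P/(2πz²) · [1 + (r/z)²]^(−5/2)
r/z = 2.6/3.8 = 0.68421; [1+(r/z)²]^(−5/2) = 0.38289.
Δσ_z = 3×1010/(2π×3.8²) × 0.38289 = 33.396 × 0.38289 = 12.79 kPa

Δσ_z ≈ 12.8 kPa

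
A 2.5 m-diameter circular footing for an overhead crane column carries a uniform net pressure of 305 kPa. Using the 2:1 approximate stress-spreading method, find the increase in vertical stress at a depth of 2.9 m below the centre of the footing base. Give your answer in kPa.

Δσ_z ≈ 65.4 kPa

By the 2:1 method the load spreads at 1 horizontal : 2 vertical, so at depth z the loaded area has grown by z in each plan dimension:
Δσ ≈ qD²/(D+z)² = 305×2.5²/(2.5+2.9)² = 65.372 kPa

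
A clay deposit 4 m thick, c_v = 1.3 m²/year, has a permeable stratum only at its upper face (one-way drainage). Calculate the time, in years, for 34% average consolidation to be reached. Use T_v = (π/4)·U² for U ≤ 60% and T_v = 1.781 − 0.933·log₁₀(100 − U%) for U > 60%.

t ≈ 1.12 years

Drainage path length: H_d = H = 4 m (single drainage).
U ≤ 60%: T_v = (π/4)·U² = (π/4)×0.34² = 0.090792.
t = T_v·H_d²/c_v = 0.090792×4²/1.3 = 1.117 years.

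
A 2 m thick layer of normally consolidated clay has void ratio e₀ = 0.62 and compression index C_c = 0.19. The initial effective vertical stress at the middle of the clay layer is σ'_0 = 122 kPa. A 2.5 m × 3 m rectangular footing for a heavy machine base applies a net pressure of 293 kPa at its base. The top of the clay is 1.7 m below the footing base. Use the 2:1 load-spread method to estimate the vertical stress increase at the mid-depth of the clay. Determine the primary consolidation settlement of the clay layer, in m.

S_c ≈ 0.0484 m

Mid-depth of clay below the footing base: z = 1.7 + 2/2 = 2.7 m.
Stress increase at mid-clay by the 2:1 spreading method:
Δσ = qBL/((B+z)(L+z)) = 293×2.5×3/((2.5+2.7)(3+2.7)) = 74.14 kPa
Final effective stress: σ'_f = σ'_0 + Δσ = 122 + 74.14 = 196.14 kPa.
Normally consolidated clay, so the full stress increment lies on the virgin compression line:
S_c = C_c·H/(1+e₀)·log₁₀(σ'_f/σ'_0) = 0.19×2/(1+0.62)×log₁₀(196.14/122)
    = 0.23457 × 0.20621 = 0.04837 m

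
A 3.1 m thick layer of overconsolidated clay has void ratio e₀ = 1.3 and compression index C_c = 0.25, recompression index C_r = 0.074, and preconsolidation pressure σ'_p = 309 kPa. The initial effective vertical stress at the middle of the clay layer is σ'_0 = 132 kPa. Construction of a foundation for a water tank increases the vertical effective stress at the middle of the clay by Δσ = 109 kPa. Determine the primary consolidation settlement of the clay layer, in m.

S_c ≈ 0.0261 m

Final effective stress: σ'_f = 132 + 109 = 241 kPa.
σ'_f = 241 ≤ σ'_p = 309 kPa, so the clay remains overconsolidated and only the recompression index applies:
S_c = C_r·H/(1+e₀)·log₁₀(σ'_f/σ'_0) = 0.074×3.1/2.3×log₁₀(241/132)
    = 0.099737 × 0.26144 = 0.02608 m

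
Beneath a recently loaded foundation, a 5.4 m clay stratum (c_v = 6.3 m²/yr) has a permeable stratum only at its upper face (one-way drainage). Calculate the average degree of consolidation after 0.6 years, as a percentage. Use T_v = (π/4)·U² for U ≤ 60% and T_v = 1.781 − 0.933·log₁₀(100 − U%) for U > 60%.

U ≈ 40.6 %

Drainage path length: H_d = H = 5.4 m (single drainage).
T_v = c_v·t/H_d² = 6.3×0.6/5.4² = 0.12963.
T_v = 0.12963 corresponds to the U ≤ 60% branch:
U = √(4T_v/π) = 0.4063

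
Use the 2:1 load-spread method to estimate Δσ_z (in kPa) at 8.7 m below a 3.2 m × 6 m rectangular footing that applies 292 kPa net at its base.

By the 2:1 method the load spreads at 1 horizontal : 2 vertical, so at depth z the loaded area has grown by z in each plan dimension:
Δσ = qBL/((B+z)(L+z)) = 292×3.2×6/((3.2+8.7)(6+8.7)) = 32.049 kPa

Δσ_z ≈ 32 kPa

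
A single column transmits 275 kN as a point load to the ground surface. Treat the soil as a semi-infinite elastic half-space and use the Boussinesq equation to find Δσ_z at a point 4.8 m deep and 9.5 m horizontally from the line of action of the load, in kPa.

Δσ_z ≈ 0.106 kPa

Boussinesq vertical stress below a point load on an elastic half-space:
Δσ_z = 3P/(2πz²) · [1 + (r/z)²]^(−5/2)
r/z = 9.5/4.8 = 1.9792; [1+(r/z)²]^(−5/2) = 0.018652.
Δσ_z = 3×275/(2π×4.8²) × 0.018652 = 5.6989 × 0.018652 = 0.1063 kPa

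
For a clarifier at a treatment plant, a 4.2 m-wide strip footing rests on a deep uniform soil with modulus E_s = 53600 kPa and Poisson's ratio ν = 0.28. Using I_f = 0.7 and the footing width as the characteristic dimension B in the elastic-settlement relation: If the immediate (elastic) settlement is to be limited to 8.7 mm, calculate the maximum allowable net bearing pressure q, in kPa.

q ≈ 172 kPa

S_e = q·B·(1−ν²)/E_s · I_f  ⇒  q = S_e·E_s / (B·(1−ν²)·I_f).
q = 0.0087 × 53600 / (4.2 × 0.9216 × 0.7) = 172.1 kPa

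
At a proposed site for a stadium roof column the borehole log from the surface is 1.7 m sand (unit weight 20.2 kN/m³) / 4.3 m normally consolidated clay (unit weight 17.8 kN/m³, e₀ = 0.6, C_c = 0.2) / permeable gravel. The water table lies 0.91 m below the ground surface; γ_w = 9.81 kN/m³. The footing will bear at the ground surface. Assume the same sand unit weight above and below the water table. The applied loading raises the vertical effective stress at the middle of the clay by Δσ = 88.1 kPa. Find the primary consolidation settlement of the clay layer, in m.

Mid-depth of clay below the ground surface: z = 1.7 + 4.3/2 = 3.85 m.
Total vertical stress at mid-clay: σ_v = 20.2×1.7 + 17.8×2.15 = 72.61 kPa.
Pore pressure: u = 9.81×(3.85 − 0.91) = 28.841 kPa.
Initial effective stress: σ'_0 = σ_v − u = 72.61 − 28.841 = 43.769 kPa.
Final effective stress: σ'_f = σ'_0 + Δσ = 43.769 + 88.1 = 131.87 kPa.
Normally consolidated clay, so the full stress increment lies on the virgin compression line:
S_c = C_c·H/(1+e₀)·log₁₀(σ'_f/σ'_0) = 0.2×4.3/(1+0.6)×log₁₀(131.87/43.769)
    = 0.5375 × 0.47898 = 0.2575 m

S_c ≈ 0.257 m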